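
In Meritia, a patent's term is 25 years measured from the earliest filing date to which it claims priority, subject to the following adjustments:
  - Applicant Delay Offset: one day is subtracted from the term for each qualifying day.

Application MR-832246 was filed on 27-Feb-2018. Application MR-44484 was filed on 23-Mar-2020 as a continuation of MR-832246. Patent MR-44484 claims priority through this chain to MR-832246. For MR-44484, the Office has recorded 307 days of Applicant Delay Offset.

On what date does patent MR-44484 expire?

April 26, 2042

Earliest priority filing: 27 February 2018.
Base term: 27 February 2018 + 25 years → 27 February 2043.
Applicant Delay Offset: −307 days → 26 April 2042.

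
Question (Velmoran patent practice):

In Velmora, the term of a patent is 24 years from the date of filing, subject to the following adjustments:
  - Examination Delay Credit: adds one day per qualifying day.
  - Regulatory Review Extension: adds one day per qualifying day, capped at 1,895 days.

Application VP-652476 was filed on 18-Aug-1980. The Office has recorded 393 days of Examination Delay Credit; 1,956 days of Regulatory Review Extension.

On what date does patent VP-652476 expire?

Base term: filing date + 24 years → 18 August 2004.
Examination Delay Credit: +393 days → 15 September 2005.
Regulatory Review Extension: 1956 days claimed exceeds the 1895-day cap, so +1895 days → 23 November 2010.

2010-11-23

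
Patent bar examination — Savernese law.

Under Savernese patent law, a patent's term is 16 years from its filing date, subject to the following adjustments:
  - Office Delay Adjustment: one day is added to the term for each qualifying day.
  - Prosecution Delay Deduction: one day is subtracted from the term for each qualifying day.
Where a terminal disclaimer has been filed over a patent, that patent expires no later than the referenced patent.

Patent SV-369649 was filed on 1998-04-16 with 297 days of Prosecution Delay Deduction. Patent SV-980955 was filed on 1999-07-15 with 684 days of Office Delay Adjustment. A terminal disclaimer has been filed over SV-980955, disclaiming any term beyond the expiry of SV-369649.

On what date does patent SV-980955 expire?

Natural term of SV-980955:
  Base: filing + 16 years → 15 July 2015.
  Office Delay Adjustment: +684 days → 29 May 2017.
Expiry of referenced patent SV-369649:
  Base: filing + 16 years → 16 April 2014.
  Prosecution Delay Deduction: −297 days → 23 June 2013.
Terminal disclaimer: SV-980955 expires on the earlier of 29 May 2017 and 23 June 2013.

2013-06-23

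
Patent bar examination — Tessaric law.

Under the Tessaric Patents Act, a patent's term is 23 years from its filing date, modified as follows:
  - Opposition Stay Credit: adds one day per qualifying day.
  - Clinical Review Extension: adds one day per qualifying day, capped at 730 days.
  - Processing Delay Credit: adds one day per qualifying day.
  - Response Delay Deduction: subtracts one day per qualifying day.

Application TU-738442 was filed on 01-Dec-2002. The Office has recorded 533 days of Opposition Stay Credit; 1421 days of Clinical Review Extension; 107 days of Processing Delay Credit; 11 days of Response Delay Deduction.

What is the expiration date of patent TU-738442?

August 21, 2029

Base term: filing date + 23 years → 1 December 2025.
Opposition Stay Credit: +533 days → 18 May 2027.
Clinical Review Extension: 1421 days claimed exceeds the 730-day cap, so +730 days → 17 May 2029.
Processing Delay Credit: +107 days → 1 September 2029.
Response Delay Deduction: −11 days → 21 August 2029.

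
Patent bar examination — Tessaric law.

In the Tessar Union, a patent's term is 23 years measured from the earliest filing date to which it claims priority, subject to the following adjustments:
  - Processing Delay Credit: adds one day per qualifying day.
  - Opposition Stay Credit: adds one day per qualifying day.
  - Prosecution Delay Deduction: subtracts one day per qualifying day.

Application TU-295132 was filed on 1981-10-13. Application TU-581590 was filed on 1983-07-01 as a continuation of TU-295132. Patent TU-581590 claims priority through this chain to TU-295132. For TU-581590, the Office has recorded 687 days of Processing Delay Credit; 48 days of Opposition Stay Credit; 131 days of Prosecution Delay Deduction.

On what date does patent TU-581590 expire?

2006-06-09

Earliest priority filing: 13 October 1981.
Base term: 13 October 1981 + 23 years → 13 October 2004.
Processing Delay Credit: +687 days → 31 August 2006.
Opposition Stay Credit: +48 days → 18 October 2006.
Prosecution Delay Deduction: −131 days → 9 June 2006.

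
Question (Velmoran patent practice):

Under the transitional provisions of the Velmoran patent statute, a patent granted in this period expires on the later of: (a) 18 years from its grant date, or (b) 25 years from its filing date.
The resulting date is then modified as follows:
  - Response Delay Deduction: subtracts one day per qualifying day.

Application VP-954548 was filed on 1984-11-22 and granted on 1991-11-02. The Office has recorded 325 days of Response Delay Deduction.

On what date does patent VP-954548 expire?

(a) grant + 18 years → 2 November 2009.
(b) filing + 25 years → 22 November 2009.
Later of the two: 22 November 2009.
Response Delay Deduction: −325 days → 1 January 2009.

January 1, 2009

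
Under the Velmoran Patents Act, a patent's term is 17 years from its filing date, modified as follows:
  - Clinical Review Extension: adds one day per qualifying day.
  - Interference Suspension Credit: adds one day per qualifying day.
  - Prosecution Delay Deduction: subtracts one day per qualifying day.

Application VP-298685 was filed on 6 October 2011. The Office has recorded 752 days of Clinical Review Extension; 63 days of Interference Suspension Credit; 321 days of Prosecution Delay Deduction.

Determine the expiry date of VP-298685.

2030-02-12

Base term: filing date + 17 years → 6 October 2028.
Clinical Review Extension: +752 days → 28 October 2030.
Interference Suspension Credit: +63 days → 30 December 2030.
Prosecution Delay Deduction: −321 days → 12 February 2030.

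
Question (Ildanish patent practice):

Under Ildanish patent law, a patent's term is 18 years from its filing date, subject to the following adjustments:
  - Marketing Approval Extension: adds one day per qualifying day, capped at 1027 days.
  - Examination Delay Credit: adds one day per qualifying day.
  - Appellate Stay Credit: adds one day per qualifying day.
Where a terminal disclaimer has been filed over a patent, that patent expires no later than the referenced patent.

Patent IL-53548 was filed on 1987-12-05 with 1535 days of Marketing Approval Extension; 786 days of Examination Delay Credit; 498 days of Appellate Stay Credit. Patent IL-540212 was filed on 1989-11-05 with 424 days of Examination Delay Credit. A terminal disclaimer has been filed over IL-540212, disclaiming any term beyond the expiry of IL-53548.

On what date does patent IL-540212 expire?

Natural term of IL-540212:
  Base: filing + 18 years → 5 November 2007.
  Examination Delay Credit: +424 days → 2 January 2009.
Expiry of referenced patent IL-53548:
  Base: filing + 18 years → 5 December 2005.
  Marketing Approval Extension: 1535 days claimed exceeds the 1027-day cap, so +1027 days → 27 September 2008.
  Examination Delay Credit: +786 days → 22 November 2010.
  Appellate Stay Credit: +498 days → 3 April 2012.
Terminal disclaimer: IL-540212 expires on the earlier of 2 January 2009 and 3 April 2012.

January 2, 2009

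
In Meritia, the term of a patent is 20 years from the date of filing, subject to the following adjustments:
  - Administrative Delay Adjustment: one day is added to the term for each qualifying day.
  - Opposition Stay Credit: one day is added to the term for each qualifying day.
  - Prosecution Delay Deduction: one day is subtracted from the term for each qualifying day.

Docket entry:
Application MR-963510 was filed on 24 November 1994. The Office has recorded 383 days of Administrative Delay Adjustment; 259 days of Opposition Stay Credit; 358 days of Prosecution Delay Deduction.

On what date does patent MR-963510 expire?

2015-09-04

Base term: filing date + 20 years → 24 November 2014.
Administrative Delay Adjustment: +383 days → 12 December 2015.
Opposition Stay Credit: +259 days → 27 August 2016.
Prosecution Delay Deduction: −358 days → 4 September 2015.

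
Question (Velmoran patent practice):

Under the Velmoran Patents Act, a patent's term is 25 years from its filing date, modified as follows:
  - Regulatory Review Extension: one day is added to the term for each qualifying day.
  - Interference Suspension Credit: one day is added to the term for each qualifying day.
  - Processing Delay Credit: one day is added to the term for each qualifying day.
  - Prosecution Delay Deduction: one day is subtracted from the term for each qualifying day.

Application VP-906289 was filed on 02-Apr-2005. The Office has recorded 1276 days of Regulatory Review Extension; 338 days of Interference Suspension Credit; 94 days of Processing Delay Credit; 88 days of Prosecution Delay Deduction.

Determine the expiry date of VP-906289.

Base term: filing date + 25 years → 2 April 2030.
Regulatory Review Extension: +1276 days → 29 September 2033.
Interference Suspension Credit: +338 days → 2 September 2034.
Processing Delay Credit: +94 days → 5 December 2034.
Prosecution Delay Deduction: −88 days → 8 September 2034.

2034-09-08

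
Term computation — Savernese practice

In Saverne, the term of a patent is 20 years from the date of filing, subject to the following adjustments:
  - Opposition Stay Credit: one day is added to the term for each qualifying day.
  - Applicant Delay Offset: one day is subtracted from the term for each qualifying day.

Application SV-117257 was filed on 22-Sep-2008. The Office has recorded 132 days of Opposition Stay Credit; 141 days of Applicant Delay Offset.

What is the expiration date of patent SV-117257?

September 13, 2028

Base term: filing date + 20 years → 22 September 2028.
Opposition Stay Credit: +132 days → 1 February 2029.
Applicant Delay Offset: −141 days → 13 September 2028.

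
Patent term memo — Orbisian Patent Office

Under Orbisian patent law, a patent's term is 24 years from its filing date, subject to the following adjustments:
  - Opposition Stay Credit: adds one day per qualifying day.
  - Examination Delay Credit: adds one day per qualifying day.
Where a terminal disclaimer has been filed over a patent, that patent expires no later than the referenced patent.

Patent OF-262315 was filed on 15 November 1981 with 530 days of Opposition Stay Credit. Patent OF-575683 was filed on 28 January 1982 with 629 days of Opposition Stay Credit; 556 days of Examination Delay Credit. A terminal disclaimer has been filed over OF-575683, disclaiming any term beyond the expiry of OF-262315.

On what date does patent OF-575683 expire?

2007-04-29

Natural term of OF-575683:
  Base: filing + 24 years → 28 January 2006.
  Opposition Stay Credit: +629 days → 19 October 2007.
  Examination Delay Credit: +556 days → 27 April 2009.
Expiry of referenced patent OF-262315:
  Base: filing + 24 years → 15 November 2005.
  Opposition Stay Credit: +530 days → 29 April 2007.
Terminal disclaimer: OF-575683 expires on the earlier of 27 April 2009 and 29 April 2007.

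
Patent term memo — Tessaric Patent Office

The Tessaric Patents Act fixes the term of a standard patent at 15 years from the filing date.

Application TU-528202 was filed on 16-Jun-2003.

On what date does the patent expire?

June 16, 2018

Filing date + 15 years → 16 June 2018.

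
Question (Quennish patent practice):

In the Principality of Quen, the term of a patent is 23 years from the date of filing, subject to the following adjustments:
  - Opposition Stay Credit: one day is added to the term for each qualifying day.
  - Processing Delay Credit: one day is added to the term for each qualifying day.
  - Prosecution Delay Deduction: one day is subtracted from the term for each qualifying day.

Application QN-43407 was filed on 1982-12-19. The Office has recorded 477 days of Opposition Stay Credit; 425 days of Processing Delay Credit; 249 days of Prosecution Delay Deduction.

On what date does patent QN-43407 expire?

Base term: filing date + 23 years → 19 December 2005.
Opposition Stay Credit: +477 days → 10 April 2007.
Processing Delay Credit: +425 days → 8 June 2008.
Prosecution Delay Deduction: −249 days → 3 October 2007.

2007-10-03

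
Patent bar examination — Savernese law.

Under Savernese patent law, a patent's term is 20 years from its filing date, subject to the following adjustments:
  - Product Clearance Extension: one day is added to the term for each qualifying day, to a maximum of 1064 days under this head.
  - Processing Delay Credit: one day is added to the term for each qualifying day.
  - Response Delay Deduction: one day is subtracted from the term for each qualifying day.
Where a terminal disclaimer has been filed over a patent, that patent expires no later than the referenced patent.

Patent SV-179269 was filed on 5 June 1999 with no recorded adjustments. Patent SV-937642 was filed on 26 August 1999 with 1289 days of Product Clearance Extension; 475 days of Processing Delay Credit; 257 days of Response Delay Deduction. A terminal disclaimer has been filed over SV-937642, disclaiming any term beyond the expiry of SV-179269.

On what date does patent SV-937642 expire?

June 5, 2019

Natural term of SV-937642:
  Base: filing + 20 years → 26 August 2019.
  Product Clearance Extension: 1289 days claimed exceeds the 1064-day cap, so +1064 days → 25 July 2022.
  Processing Delay Credit: +475 days → 12 November 2023.
  Response Delay Deduction: −257 days → 28 February 2023.
Expiry of referenced patent SV-179269:
  Base: filing + 20 years → 5 June 2019.
Terminal disclaimer: SV-937642 expires on the earlier of 28 February 2023 and 5 June 2019.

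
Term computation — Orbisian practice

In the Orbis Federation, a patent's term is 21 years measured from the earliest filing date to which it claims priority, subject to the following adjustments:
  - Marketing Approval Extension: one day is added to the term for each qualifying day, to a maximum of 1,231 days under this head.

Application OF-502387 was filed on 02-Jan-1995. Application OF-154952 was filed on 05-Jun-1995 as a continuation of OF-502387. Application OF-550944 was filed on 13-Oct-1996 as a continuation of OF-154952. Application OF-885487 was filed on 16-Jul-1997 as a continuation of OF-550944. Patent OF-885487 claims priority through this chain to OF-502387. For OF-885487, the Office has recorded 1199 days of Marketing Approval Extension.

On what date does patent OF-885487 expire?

Earliest priority filing: 2 January 1995.
Base term: 2 January 1995 + 21 years → 2 January 2016.
Marketing Approval Extension: 1199 days (within the 1231-day cap) → +1199 days → 15 April 2019.

2019-04-15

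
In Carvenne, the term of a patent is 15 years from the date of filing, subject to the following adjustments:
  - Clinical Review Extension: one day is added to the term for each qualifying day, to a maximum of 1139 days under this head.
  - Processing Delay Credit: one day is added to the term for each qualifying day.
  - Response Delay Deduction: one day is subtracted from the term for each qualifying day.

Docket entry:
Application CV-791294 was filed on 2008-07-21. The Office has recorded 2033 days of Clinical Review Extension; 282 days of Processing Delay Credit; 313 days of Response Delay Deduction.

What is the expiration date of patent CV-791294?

August 2, 2026

Base term: filing date + 15 years → 21 July 2023.
Clinical Review Extension: 2033 days claimed exceeds the 1139-day cap, so +1139 days → 2 September 2026.
Processing Delay Credit: +282 days → 11 June 2027.
Response Delay Deduction: −313 days → 2 August 2026.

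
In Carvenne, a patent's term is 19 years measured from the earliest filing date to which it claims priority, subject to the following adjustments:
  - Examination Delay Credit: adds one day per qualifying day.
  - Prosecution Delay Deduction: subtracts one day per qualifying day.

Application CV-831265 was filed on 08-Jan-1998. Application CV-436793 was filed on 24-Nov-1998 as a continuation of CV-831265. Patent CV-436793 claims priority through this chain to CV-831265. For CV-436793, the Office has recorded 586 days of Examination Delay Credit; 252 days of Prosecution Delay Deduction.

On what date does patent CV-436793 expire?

Earliest priority filing: 8 January 1998.
Base term: 8 January 1998 + 19 years → 8 January 2017.
Examination Delay Credit: +586 days → 17 August 2018.
Prosecution Delay Deduction: −252 days → 8 December 2017.

December 8, 2017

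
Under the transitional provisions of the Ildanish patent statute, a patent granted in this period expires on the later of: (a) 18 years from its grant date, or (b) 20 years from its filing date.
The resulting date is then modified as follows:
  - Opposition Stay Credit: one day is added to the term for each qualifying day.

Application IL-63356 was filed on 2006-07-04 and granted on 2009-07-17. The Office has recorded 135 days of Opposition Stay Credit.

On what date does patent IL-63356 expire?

November 29, 2027

(a) grant + 18 years → 17 July 2027.
(b) filing + 20 years → 4 July 2026.
Later of the two: 17 July 2027.
Opposition Stay Credit: +135 days → 29 November 2027.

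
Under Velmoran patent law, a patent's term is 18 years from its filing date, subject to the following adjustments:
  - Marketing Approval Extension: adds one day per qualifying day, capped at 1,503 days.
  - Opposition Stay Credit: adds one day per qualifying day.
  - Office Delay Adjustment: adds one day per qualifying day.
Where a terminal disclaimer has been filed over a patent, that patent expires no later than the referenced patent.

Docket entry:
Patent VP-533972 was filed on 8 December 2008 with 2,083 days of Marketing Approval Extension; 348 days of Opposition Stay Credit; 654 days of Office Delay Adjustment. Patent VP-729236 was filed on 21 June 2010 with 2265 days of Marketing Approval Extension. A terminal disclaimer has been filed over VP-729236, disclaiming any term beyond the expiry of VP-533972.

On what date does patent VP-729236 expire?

Natural term of VP-729236:
  Base: filing + 18 years → 21 June 2028.
  Marketing Approval Extension: 2265 days claimed exceeds the 1503-day cap, so +1503 days → 2 August 2032.
Expiry of referenced patent VP-533972:
  Base: filing + 18 years → 8 December 2026.
  Marketing Approval Extension: 2083 days claimed exceeds the 1503-day cap, so +1503 days → 19 January 2031.
  Opposition Stay Credit: +348 days → 2 January 2032.
  Office Delay Adjustment: +654 days → 17 October 2033.
Terminal disclaimer: VP-729236 expires on the earlier of 2 August 2032 and 17 October 2033.

2032-08-02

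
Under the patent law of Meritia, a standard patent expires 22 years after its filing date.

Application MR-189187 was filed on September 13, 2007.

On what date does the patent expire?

September 13, 2029

Filing date + 22 years → 13 September 2029.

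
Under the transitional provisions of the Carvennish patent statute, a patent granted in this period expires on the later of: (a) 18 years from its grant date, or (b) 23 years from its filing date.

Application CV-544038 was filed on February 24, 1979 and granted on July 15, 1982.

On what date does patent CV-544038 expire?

(a) grant + 18 years → 15 July 2000.
(b) filing + 23 years → 24 February 2002.
Later of the two: 24 February 2002.

2002-02-24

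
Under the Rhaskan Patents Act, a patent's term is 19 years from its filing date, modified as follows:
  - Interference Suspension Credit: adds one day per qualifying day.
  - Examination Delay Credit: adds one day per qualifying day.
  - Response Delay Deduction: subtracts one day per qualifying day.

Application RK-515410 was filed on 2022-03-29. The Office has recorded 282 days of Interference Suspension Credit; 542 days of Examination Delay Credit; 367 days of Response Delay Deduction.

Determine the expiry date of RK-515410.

2042-06-29

Base term: filing date + 19 years → 29 March 2041.
Interference Suspension Credit: +282 days → 5 January 2042.
Examination Delay Credit: +542 days → 1 July 2043.
Response Delay Deduction: −367 days → 29 June 2042.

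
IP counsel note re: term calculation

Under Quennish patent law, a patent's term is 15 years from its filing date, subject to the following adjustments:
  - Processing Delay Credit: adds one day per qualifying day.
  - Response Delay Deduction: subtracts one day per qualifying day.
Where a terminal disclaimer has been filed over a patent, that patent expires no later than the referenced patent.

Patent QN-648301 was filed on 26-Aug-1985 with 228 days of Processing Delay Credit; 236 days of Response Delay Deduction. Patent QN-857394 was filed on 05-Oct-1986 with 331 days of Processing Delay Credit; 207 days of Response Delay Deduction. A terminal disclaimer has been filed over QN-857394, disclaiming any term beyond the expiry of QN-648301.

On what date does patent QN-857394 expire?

Natural term of QN-857394:
  Base: filing + 15 years → 5 October 2001.
  Processing Delay Credit: +331 days → 1 September 2002.
  Response Delay Deduction: −207 days → 6 February 2002.
Expiry of referenced patent QN-648301:
  Base: filing + 15 years → 26 August 2000.
  Processing Delay Credit: +228 days → 11 April 2001.
  Response Delay Deduction: −236 days → 18 August 2000.
Terminal disclaimer: QN-857394 expires on the earlier of 6 February 2002 and 18 August 2000.

2000-08-18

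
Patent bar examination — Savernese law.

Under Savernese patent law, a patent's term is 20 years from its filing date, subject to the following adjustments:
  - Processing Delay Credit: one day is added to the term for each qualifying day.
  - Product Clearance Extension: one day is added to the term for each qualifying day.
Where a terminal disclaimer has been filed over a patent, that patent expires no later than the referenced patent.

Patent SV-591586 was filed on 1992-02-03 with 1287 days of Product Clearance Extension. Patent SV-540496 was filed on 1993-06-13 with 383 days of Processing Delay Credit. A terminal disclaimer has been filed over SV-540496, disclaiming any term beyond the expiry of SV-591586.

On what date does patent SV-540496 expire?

Natural term of SV-540496:
  Base: filing + 20 years → 13 June 2013.
  Processing Delay Credit: +383 days → 1 July 2014.
Expiry of referenced patent SV-591586:
  Base: filing + 20 years → 3 February 2012.
  Product Clearance Extension: +1287 days → 13 August 2015.
Terminal disclaimer: SV-540496 expires on the earlier of 1 July 2014 and 13 August 2015.

July 1, 2014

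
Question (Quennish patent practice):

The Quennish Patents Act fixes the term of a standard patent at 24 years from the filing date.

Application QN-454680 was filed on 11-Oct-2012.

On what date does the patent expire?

October 11, 2036

Filing date + 24 years → 11 October 2036.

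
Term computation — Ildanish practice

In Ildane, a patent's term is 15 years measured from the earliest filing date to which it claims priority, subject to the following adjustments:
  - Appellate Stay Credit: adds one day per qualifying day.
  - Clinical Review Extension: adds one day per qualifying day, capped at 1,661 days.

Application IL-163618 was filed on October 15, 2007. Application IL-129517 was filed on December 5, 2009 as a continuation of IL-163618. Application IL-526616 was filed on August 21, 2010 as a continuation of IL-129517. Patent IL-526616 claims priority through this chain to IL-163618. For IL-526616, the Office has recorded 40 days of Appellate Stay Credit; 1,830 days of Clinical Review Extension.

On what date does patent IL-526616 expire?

June 12, 2027

Earliest priority filing: 15 October 2007.
Base term: 15 October 2007 + 15 years → 15 October 2022.
Appellate Stay Credit: +40 days → 24 November 2022.
Clinical Review Extension: 1830 days claimed exceeds the 1661-day cap, so +1661 days → 12 June 2027.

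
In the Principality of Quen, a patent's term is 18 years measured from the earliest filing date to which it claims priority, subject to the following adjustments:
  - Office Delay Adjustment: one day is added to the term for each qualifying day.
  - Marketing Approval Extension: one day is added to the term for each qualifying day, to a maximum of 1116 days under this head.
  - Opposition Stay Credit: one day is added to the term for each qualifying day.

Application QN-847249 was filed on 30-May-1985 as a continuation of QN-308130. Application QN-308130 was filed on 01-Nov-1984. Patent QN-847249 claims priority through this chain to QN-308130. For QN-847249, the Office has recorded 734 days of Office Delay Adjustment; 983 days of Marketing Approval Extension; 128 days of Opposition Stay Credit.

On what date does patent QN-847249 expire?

Earliest priority filing: 1 November 1984.
Base term: 1 November 1984 + 18 years → 1 November 2002.
Office Delay Adjustment: +734 days → 4 November 2004.
Marketing Approval Extension: 983 days (within the 1116-day cap) → +983 days → 15 July 2007.
Opposition Stay Credit: +128 days → 20 November 2007.

2007-11-20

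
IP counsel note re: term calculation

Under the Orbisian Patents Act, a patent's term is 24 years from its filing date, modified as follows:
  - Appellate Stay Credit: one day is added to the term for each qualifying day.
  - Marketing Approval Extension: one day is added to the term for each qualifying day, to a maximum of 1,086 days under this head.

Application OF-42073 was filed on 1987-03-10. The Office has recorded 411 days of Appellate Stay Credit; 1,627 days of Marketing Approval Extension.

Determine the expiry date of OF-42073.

Base term: filing date + 24 years → 10 March 2011.
Appellate Stay Credit: +411 days → 24 April 2012.
Marketing Approval Extension: 1627 days claimed exceeds the 1086-day cap, so +1086 days → 15 April 2015.

2015-04-15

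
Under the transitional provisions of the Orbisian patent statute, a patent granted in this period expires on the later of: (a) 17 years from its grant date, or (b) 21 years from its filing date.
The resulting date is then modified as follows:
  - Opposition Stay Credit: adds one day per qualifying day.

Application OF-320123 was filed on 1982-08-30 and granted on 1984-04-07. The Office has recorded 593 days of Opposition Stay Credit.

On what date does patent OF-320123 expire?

(a) grant + 17 years → 7 April 2001.
(b) filing + 21 years → 30 August 2003.
Later of the two: 30 August 2003.
Opposition Stay Credit: +593 days → 14 April 2005.

April 14, 2005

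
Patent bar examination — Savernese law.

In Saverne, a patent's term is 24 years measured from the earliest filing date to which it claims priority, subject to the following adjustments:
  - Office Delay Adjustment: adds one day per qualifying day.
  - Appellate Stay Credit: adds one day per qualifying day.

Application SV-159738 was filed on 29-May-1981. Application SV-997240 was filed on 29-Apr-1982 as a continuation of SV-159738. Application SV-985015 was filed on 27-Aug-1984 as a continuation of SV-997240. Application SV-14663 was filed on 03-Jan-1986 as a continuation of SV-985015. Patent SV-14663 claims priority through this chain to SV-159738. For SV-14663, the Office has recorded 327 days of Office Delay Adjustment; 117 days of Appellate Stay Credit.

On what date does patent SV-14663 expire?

Earliest priority filing: 29 May 1981.
Base term: 29 May 1981 + 24 years → 29 May 2005.
Office Delay Adjustment: +327 days → 21 April 2006.
Appellate Stay Credit: +117 days → 16 August 2006.

August 16, 2006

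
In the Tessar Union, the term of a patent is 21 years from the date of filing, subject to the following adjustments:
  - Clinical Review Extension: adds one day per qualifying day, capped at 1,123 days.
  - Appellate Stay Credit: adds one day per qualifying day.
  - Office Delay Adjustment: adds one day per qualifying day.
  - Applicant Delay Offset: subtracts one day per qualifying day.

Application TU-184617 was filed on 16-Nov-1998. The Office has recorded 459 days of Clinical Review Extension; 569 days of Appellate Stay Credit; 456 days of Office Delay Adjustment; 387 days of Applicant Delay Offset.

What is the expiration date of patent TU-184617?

Base term: filing date + 21 years → 16 November 2019.
Clinical Review Extension: 459 days (within the 1123-day cap) → +459 days → 17 February 2021.
Appellate Stay Credit: +569 days → 9 September 2022.
Office Delay Adjustment: +456 days → 9 December 2023.
Applicant Delay Offset: −387 days → 17 November 2022.

November 17, 2022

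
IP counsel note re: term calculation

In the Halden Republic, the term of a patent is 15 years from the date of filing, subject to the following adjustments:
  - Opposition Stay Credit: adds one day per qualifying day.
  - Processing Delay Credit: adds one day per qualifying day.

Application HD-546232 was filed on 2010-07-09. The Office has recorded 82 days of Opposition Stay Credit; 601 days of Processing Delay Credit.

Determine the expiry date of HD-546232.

May 23, 2027

Base term: filing date + 15 years → 9 July 2025.
Opposition Stay Credit: +82 days → 29 September 2025.
Processing Delay Credit: +601 days → 23 May 2027.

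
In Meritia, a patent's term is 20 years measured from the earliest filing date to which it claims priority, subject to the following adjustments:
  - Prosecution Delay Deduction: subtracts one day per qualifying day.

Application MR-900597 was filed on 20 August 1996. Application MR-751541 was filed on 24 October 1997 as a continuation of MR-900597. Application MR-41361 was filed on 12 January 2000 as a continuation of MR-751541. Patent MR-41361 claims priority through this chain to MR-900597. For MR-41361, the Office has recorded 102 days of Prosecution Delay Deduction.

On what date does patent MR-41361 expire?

Earliest priority filing: 20 August 1996.
Base term: 20 August 1996 + 20 years → 20 August 2016.
Prosecution Delay Deduction: −102 days → 10 May 2016.

2016-05-10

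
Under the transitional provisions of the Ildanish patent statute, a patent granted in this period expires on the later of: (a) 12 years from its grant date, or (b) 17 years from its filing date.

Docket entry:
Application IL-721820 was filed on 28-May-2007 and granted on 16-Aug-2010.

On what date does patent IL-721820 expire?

(a) grant + 12 years → 16 August 2022.
(b) filing + 17 years → 28 May 2024.
Later of the two: 28 May 2024.

2024-05-28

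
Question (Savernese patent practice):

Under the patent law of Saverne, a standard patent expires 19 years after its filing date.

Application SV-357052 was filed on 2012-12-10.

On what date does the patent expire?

December 10, 2031

Filing date + 19 years → 10 December 2031.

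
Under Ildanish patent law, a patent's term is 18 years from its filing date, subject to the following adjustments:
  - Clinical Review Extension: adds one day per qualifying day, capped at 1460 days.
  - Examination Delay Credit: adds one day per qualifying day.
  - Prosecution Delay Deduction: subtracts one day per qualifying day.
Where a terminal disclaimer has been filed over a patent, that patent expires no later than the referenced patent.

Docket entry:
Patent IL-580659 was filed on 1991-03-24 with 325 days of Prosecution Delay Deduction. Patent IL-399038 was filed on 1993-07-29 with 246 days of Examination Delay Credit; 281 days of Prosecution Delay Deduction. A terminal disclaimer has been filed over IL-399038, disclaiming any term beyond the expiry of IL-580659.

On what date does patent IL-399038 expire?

Natural term of IL-399038:
  Base: filing + 18 years → 29 July 2011.
  Examination Delay Credit: +246 days → 31 March 2012.
  Prosecution Delay Deduction: −281 days → 24 June 2011.
Expiry of referenced patent IL-580659:
  Base: filing + 18 years → 24 March 2009.
  Prosecution Delay Deduction: −325 days → 3 May 2008.
Terminal disclaimer: IL-399038 expires on the earlier of 24 June 2011 and 3 May 2008.

May 3, 2008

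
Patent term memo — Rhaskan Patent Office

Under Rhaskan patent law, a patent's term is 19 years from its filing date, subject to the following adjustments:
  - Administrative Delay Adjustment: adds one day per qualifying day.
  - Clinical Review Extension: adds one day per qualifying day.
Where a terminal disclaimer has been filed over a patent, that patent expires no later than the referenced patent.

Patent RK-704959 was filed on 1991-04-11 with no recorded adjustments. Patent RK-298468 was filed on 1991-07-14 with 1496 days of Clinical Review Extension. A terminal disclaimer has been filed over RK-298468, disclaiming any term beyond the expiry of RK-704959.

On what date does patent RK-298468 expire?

Natural term of RK-298468:
  Base: filing + 19 years → 14 July 2010.
  Clinical Review Extension: +1496 days → 18 August 2014.
Expiry of referenced patent RK-704959:
  Base: filing + 19 years → 11 April 2010.
Terminal disclaimer: RK-298468 expires on the earlier of 18 August 2014 and 11 April 2010.

2010-04-11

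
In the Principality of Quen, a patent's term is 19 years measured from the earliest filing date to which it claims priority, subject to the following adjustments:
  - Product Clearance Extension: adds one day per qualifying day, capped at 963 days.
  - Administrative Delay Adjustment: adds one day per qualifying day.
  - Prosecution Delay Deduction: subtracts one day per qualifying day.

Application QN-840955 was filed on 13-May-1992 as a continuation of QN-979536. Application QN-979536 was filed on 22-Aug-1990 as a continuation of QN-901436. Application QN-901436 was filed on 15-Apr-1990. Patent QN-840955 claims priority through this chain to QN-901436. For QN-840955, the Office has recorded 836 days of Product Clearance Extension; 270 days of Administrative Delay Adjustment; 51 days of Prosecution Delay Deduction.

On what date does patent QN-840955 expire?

2012-03-05

Earliest priority filing: 15 April 1990.
Base term: 15 April 1990 + 19 years → 15 April 2009.
Product Clearance Extension: 836 days (within the 963-day cap) → +836 days → 30 July 2011.
Administrative Delay Adjustment: +270 days → 25 April 2012.
Prosecution Delay Deduction: −51 days → 5 March 2012.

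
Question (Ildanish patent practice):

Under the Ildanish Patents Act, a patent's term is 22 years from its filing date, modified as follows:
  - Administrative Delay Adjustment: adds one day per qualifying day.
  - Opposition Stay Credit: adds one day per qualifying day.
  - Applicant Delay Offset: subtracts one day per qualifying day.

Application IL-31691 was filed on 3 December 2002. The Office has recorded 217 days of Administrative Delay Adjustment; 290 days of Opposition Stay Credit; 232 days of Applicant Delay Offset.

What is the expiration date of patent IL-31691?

Base term: filing date + 22 years → 3 December 2024.
Administrative Delay Adjustment: +217 days → 8 July 2025.
Opposition Stay Credit: +290 days → 24 April 2026.
Applicant Delay Offset: −232 days → 4 September 2025.

2025-09-04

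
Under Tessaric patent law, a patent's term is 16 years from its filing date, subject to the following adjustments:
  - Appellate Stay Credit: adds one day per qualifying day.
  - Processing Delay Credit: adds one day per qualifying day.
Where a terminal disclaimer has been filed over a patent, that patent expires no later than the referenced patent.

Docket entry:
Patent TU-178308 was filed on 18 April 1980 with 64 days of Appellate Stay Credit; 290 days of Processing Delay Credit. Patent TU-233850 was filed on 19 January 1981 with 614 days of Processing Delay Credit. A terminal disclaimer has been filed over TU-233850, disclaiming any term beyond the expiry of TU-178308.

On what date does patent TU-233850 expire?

Natural term of TU-233850:
  Base: filing + 16 years → 19 January 1997.
  Processing Delay Credit: +614 days → 25 September 1998.
Expiry of referenced patent TU-178308:
  Base: filing + 16 years → 18 April 1996.
  Appellate Stay Credit: +64 days → 21 June 1996.
  Processing Delay Credit: +290 days → 7 April 1997.
Terminal disclaimer: TU-233850 expires on the earlier of 25 September 1998 and 7 April 1997.

1997-04-07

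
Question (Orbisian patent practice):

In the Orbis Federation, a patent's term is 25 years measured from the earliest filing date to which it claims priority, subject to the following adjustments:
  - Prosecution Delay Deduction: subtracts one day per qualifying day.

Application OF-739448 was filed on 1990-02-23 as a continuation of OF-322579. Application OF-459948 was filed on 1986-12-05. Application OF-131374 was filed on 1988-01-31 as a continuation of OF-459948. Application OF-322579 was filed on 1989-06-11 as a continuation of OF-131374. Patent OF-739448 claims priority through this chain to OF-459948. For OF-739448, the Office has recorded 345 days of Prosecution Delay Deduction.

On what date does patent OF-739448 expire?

2010-12-25

Earliest priority filing: 5 December 1986.
Base term: 5 December 1986 + 25 years → 5 December 2011.
Prosecution Delay Deduction: −345 days → 25 December 2010.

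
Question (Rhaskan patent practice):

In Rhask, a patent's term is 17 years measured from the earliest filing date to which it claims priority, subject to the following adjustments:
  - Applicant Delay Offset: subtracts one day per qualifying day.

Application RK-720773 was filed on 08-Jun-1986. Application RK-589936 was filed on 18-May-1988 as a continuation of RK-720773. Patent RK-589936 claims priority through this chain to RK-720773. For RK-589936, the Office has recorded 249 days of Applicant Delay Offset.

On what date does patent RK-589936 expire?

2002-10-02

Earliest priority filing: 8 June 1986.
Base term: 8 June 1986 + 17 years → 8 June 2003.
Applicant Delay Offset: −249 days → 2 October 2002.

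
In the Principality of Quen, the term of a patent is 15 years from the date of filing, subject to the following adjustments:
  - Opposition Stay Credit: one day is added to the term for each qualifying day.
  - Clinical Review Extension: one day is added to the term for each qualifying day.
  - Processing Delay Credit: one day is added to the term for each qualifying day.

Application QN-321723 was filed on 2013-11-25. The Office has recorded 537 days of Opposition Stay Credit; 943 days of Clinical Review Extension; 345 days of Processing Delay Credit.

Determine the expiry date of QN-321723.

November 24, 2033

Base term: filing date + 15 years → 25 November 2028.
Opposition Stay Credit: +537 days → 16 May 2030.
Clinical Review Extension: +943 days → 14 December 2032.
Processing Delay Credit: +345 days → 24 November 2033.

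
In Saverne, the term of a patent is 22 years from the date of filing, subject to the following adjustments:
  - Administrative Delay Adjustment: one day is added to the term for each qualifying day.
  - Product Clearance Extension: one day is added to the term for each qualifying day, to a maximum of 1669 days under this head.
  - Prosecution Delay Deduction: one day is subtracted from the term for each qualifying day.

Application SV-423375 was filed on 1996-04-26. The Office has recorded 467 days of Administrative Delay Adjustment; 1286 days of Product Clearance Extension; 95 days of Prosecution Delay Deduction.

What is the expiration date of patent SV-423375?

Base term: filing date + 22 years → 26 April 2018.
Administrative Delay Adjustment: +467 days → 6 August 2019.
Product Clearance Extension: 1286 days (within the 1669-day cap) → +1286 days → 12 February 2023.
Prosecution Delay Deduction: −95 days → 9 November 2022.

November 9, 2022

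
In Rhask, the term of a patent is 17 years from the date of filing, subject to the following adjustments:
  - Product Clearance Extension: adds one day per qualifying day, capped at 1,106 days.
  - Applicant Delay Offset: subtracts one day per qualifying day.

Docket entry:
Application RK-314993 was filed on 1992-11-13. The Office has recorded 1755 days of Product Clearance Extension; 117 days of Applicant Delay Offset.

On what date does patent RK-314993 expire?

2012-07-29

Base term: filing date + 17 years → 13 November 2009.
Product Clearance Extension: 1755 days claimed exceeds the 1106-day cap, so +1106 days → 23 November 2012.
Applicant Delay Offset: −117 days → 29 July 2012.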